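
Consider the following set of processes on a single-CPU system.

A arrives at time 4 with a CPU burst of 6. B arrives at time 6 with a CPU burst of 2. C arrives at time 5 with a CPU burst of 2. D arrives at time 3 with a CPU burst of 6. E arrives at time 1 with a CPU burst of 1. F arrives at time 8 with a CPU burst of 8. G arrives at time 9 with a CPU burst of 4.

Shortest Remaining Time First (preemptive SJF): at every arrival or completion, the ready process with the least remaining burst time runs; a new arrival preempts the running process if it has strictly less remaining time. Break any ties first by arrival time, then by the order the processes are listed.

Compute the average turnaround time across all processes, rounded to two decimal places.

9.43

Gantt: | idle 0-1 | E 1-2 | idle 2-3 | D 3-5 | C 5-7 | B 7-9 | D 9-13 | G 13-17 | A 17-23 | F 23-31 |
Completion: A=23  B=9  C=7  D=13  E=2  F=31  G=17
Turnaround (C−A): A=19  B=3  C=2  D=10  E=1  F=23  G=8
Turnaround times: A=19, B=3, C=2, D=10, E=1, F=23, G=8
Average turnaround = (19+3+2+10+1+23+8) / 7 = 66/7 = 9.43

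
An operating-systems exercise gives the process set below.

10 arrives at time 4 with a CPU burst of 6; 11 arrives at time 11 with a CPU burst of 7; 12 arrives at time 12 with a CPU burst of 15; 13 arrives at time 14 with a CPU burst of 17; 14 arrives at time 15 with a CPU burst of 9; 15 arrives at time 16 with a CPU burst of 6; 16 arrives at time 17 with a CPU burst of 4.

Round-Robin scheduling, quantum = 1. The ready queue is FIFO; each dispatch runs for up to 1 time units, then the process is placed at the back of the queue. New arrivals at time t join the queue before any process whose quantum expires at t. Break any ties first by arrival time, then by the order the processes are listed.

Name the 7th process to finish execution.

Gantt: | idle 0-4 | 10 4-10 | idle 10-11 | 11 11-12 | 12 12-13 | 11 13-14 | 12 14-15 | 13 15-16 | 11 16-17 | 14 17-18 | 12 18-19 | 15 19-20 | 13 20-21 | 16 21-22 | 11 22-23 | 14 23-24 | 12 24-25 | 15 25-26 | 13 26-27 | 16 27-28 | 11 28-29 | 14 29-30 | 12 30-31 | 15 31-32 | 13 32-33 | 16 33-34 | 11 34-35 | 14 35-36 | 12 36-37 | 15 37-38 | 13 38-39 | 16 39-40 | 11 40-41 | 14 41-42 | 12 42-43 | 15 43-44 | 13 44-45 | 14 45-46 | 12 46-47 | 15 47-48 | 13 48-49 | 14 49-50 | 12 50-51 | 13 51-52 | 14 52-53 | 12 53-54 | 13 54-55 | 14 55-56 | 12 56-57 | 13 57-58 | 12 58-59 | 13 59-60 | 12 60-61 | 13 61-62 | 12 62-63 | 13 63-64 | 12 64-65 | 13 65-69 |
Completion: 10=10  11=41  12=65  13=69  14=56  15=48  16=40
Finish order: 10 → 16 → 11 → 15 → 14 → 12 → 13

13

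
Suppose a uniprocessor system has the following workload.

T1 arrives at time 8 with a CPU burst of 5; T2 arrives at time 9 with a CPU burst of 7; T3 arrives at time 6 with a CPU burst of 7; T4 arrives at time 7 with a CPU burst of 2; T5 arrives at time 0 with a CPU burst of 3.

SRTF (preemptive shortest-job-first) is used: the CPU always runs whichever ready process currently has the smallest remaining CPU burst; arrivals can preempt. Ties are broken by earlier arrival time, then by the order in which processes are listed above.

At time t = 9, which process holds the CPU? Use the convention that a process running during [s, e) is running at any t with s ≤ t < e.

Gantt: | T5 0-3 | idle 3-6 | T3 6-7 | T4 7-9 | T1 9-14 | T3 14-20 | T2 20-27 |
Completion: T1=14  T2=27  T3=20  T4=9  T5=3

T1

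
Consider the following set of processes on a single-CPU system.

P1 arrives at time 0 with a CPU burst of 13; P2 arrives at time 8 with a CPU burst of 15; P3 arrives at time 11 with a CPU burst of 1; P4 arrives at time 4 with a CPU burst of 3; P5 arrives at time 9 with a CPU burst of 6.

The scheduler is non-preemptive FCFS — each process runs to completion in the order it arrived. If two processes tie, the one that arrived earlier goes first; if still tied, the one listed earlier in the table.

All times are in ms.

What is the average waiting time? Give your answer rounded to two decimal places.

13.00

Timeline: | P1 0-13 | P4 13-16 | P2 16-31 | P5 31-37 | P3 37-38 |
Completion: P1=13  P2=31  P3=38  P4=16  P5=37
Turnaround (C−A): P1=13  P2=23  P3=27  P4=12  P5=28
Waiting times: P1=0, P2=8, P3=26, P4=9, P5=22
Average waiting = (0+8+26+9+22) / 5 = 65/5 = 13.00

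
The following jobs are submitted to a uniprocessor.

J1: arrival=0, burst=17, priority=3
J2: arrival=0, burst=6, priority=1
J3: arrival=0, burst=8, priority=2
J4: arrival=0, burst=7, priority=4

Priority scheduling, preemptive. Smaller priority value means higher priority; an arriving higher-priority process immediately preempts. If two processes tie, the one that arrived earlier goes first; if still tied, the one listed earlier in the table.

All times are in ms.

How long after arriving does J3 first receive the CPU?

Gantt: | J2 0-6 | J3 6-14 | J1 14-31 | J4 31-38 |
Completion: J1=31  J2=6  J3=14  J4=38
Turnaround (C−A): J1=31  J2=6  J3=14  J4=38
Response(J3) = first start − arrival = 6 − 0 = 6

6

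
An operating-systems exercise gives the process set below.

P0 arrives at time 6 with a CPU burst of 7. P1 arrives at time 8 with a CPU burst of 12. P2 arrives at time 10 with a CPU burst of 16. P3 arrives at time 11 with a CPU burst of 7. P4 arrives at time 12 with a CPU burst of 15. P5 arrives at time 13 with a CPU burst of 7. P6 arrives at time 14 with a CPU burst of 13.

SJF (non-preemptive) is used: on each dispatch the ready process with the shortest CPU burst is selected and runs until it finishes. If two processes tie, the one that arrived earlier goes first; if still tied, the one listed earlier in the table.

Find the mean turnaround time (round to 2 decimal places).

32.43

Timeline: | idle 0-6 | P0 6-13 | P3 13-20 | P5 20-27 | P1 27-39 | P6 39-52 | P4 52-67 | P2 67-83 |
Completion: P0=13  P1=39  P2=83  P3=20  P4=67  P5=27  P6=52
Turnaround times: P0=7, P1=31, P2=73, P3=9, P4=55, P5=14, P6=38
Average turnaround = (7+31+73+9+55+14+38) / 7 = 227/7 = 32.43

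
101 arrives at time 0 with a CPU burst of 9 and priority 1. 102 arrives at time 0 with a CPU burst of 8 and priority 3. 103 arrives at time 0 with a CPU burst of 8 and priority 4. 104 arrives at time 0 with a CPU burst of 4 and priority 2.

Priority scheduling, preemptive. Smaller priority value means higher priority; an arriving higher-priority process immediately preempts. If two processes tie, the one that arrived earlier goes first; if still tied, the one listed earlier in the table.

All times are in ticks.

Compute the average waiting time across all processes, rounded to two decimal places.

10.75

Gantt: | 101 0-9 | 104 9-13 | 102 13-21 | 103 21-29 |
Completion: 101=9  102=21  103=29  104=13
Waiting times: 101=0, 102=13, 103=21, 104=9
Average waiting = (0+13+21+9) / 4 = 43/4 = 10.75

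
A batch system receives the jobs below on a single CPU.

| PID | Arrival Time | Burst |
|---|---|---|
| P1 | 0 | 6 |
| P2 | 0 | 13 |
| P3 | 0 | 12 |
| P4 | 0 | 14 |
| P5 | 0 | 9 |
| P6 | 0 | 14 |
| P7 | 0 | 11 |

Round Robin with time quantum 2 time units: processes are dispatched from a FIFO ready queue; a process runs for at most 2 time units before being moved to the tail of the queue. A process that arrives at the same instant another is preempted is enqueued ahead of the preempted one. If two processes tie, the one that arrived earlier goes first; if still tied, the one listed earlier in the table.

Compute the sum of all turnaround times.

465

Schedule: | P1 0-2 | P2 2-4 | P3 4-6 | P4 6-8 | P5 8-10 | P6 10-12 | P7 12-14 | P1 14-16 | P2 16-18 | P3 18-20 | P4 20-22 | P5 22-24 | P6 24-26 | P7 26-28 | P1 28-30 | P2 30-32 | P3 32-34 | P4 34-36 | P5 36-38 | P6 38-40 | P7 40-42 | P2 42-44 | P3 44-46 | P4 46-48 | P5 48-50 | P6 50-52 | P7 52-54 | P2 54-56 | P3 56-58 | P4 58-60 | P5 60-61 | P6 61-63 | P7 63-65 | P2 65-67 | P3 67-69 | P4 69-71 | P6 71-73 | P7 73-74 | P2 74-75 | P4 75-77 | P6 77-79 |
Completion: P1=30  P2=75  P3=69  P4=77  P5=61  P6=79  P7=74
Turnaround (C−A): P1=30  P2=75  P3=69  P4=77  P5=61  P6=79  P7=74
Turnaround = completion − arrival: P1=30, P2=75, P3=69, P4=77, P5=61, P6=79, P7=74
Total turnaround = 30 + 75 + 69 + 77 + 61 + 79 + 74 = 465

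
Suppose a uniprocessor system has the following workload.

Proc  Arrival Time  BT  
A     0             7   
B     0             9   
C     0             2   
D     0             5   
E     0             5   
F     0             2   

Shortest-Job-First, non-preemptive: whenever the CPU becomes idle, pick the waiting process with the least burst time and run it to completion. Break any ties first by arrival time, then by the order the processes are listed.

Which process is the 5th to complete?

A

Schedule: | C 0-2 | F 2-4 | D 4-9 | E 9-14 | A 14-21 | B 21-30 |
Completion: A=21  B=30  C=2  D=9  E=14  F=4
Finish order: C → F → D → E → A → B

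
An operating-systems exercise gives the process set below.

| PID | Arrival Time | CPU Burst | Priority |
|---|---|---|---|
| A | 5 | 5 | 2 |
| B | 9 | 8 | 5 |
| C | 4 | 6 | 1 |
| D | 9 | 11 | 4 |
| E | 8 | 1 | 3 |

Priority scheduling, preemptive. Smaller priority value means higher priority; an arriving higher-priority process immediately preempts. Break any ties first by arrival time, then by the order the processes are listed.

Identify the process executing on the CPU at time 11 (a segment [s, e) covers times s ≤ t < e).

Gantt: | idle 0-4 | C 4-10 | A 10-15 | E 15-16 | D 16-27 | B 27-35 |
Completion: A=15  B=35  C=10  D=27  E=16
Turnaround (C−A): A=10  B=26  C=6  D=18  E=8

A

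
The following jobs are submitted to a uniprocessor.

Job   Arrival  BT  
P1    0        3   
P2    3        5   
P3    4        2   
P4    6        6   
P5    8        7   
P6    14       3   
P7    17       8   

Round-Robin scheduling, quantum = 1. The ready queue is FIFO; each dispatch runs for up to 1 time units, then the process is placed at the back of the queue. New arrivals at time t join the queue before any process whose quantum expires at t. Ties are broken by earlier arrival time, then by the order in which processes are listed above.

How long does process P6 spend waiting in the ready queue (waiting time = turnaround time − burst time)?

8

Gantt: | P1 0-3 | P2 3-4 | P3 4-5 | P2 5-6 | P3 6-7 | P4 7-8 | P2 8-9 | P5 9-10 | P4 10-11 | P2 11-12 | P5 12-13 | P4 13-14 | P2 14-15 | P5 15-16 | P6 16-17 | P4 17-18 | P5 18-19 | P7 19-20 | P6 20-21 | P4 21-22 | P5 22-23 | P7 23-24 | P6 24-25 | P4 25-26 | P5 26-27 | P7 27-28 | P5 28-29 | P7 29-34 |
Completion: P1=3  P2=15  P3=7  P4=26  P5=29  P6=25  P7=34
Waiting(P6) = turnaround − burst = 11 − 3 = 8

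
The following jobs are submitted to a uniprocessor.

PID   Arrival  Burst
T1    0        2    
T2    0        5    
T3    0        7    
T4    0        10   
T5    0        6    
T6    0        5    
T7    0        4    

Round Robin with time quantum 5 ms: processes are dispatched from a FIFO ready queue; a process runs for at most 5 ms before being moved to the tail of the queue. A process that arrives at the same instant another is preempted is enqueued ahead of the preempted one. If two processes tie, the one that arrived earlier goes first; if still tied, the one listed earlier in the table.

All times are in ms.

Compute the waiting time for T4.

Timeline: | T1 0-2 | T2 2-7 | T3 7-12 | T4 12-17 | T5 17-22 | T6 22-27 | T7 27-31 | T3 31-33 | T4 33-38 | T5 38-39 |
Completion: T1=2  T2=7  T3=33  T4=38  T5=39  T6=27  T7=31
Waiting(T4) = turnaround − burst = 38 − 10 = 28

28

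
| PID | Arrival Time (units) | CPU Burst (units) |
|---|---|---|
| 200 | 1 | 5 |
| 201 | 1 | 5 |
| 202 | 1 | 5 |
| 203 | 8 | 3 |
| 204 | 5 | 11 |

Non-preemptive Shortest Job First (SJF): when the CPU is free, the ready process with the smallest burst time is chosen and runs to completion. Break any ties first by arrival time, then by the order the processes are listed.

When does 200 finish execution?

6

Timeline: | idle 0-1 | 200 1-6 | 201 6-11 | 203 11-14 | 202 14-19 | 204 19-30 |
Completion: 200=6  201=11  202=19  203=14  204=30
Turnaround (C−A): 200=5  201=10  202=18  203=6  204=25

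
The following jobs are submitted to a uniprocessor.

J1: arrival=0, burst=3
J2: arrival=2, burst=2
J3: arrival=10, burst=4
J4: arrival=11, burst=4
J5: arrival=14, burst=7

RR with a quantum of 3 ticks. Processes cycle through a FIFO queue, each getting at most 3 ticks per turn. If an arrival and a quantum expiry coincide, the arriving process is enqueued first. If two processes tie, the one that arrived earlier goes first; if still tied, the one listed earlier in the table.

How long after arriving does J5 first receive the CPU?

3

Gantt: | J1 0-3 | J2 3-5 | idle 5-10 | J3 10-13 | J4 13-16 | J3 16-17 | J5 17-20 | J4 20-21 | J5 21-25 |
Completion: J1=3  J2=5  J3=17  J4=21  J5=25
Turnaround (C−A): J1=3  J2=3  J3=7  J4=10  J5=11
Response(J5) = first start − arrival = 17 − 14 = 3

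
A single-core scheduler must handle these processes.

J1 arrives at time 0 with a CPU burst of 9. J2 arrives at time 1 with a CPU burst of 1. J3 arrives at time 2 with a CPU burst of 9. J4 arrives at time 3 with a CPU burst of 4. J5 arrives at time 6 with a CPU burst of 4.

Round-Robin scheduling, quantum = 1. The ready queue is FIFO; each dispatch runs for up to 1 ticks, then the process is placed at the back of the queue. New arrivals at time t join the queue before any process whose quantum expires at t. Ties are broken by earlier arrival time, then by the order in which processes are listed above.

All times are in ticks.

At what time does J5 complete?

20

Schedule: | J1 0-1 | J2 1-2 | J1 2-3 | J3 3-4 | J4 4-5 | J1 5-6 | J3 6-7 | J4 7-8 | J5 8-9 | J1 9-10 | J3 10-11 | J4 11-12 | J5 12-13 | J1 13-14 | J3 14-15 | J4 15-16 | J5 16-17 | J1 17-18 | J3 18-19 | J5 19-20 | J1 20-21 | J3 21-22 | J1 22-23 | J3 23-24 | J1 24-25 | J3 25-27 |
Completion: J1=25  J2=2  J3=27  J4=16  J5=20
Turnaround (C−A): J1=25  J2=1  J3=25  J4=13  J5=14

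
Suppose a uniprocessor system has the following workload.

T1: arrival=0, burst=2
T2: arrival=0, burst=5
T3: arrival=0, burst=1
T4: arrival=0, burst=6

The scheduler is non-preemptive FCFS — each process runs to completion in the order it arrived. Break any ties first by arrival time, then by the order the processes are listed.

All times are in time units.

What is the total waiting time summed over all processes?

Schedule: | T1 0-2 | T2 2-7 | T3 7-8 | T4 8-14 |
Completion: T1=2  T2=7  T3=8  T4=14
Waiting = turnaround − burst: T1=0, T2=2, T3=7, T4=8
Total waiting = 0 + 2 + 7 + 8 = 17

17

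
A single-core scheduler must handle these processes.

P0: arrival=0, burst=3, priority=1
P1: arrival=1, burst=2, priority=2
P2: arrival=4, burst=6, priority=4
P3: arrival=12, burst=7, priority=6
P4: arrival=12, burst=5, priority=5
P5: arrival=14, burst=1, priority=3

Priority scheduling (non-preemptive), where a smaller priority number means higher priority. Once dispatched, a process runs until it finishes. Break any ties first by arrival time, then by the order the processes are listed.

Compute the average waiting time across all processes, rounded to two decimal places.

Schedule: | P0 0-3 | P1 3-5 | P2 5-11 | idle 11-12 | P4 12-17 | P5 17-18 | P3 18-25 |
Completion: P0=3  P1=5  P2=11  P3=25  P4=17  P5=18
Waiting times: P0=0, P1=2, P2=1, P3=6, P4=0, P5=3
Average waiting = (0+2+1+6+0+3) / 6 = 12/6 = 2.00

2.00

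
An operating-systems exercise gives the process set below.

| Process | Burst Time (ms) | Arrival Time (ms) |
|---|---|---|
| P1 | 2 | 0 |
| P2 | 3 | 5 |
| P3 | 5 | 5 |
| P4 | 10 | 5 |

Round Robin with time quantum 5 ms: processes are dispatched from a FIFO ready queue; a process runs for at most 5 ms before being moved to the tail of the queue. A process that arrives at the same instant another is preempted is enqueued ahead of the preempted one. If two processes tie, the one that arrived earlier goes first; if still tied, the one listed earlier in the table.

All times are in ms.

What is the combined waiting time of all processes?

Gantt: | P1 0-2 | idle 2-5 | P2 5-8 | P3 8-13 | P4 13-23 |
Completion: P1=2  P2=8  P3=13  P4=23
Turnaround (C−A): P1=2  P2=3  P3=8  P4=18
Waiting = turnaround − burst: P1=0, P2=0, P3=3, P4=8
Total waiting = 0 + 0 + 3 + 8 = 11

11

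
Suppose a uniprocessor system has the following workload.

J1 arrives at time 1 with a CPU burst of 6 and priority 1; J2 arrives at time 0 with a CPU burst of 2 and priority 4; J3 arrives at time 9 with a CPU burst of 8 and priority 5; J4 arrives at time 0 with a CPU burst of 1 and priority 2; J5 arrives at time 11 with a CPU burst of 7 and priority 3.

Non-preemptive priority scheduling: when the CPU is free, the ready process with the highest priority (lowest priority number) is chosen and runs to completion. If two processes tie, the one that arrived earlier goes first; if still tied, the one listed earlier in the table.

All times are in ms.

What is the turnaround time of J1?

Timeline: | J4 0-1 | J1 1-7 | J2 7-9 | J3 9-17 | J5 17-24 |
Completion: J1=7  J2=9  J3=17  J4=1  J5=24
Turnaround (C−A): J1=6  J2=9  J3=8  J4=1  J5=13
Turnaround(J1) = completion − arrival = 7 − 1 = 6

6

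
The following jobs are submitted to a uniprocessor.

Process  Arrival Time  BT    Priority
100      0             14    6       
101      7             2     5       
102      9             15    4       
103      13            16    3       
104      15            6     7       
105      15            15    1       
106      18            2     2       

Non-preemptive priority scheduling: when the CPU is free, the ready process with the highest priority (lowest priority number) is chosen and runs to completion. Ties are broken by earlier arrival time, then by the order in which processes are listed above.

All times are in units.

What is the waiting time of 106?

Timeline: | 100 0-14 | 103 14-30 | 105 30-45 | 106 45-47 | 102 47-62 | 101 62-64 | 104 64-70 |
Completion: 100=14  101=64  102=62  103=30  104=70  105=45  106=47
Turnaround (C−A): 100=14  101=57  102=53  103=17  104=55  105=30  106=29
Waiting(106) = turnaround − burst = 29 − 2 = 27

27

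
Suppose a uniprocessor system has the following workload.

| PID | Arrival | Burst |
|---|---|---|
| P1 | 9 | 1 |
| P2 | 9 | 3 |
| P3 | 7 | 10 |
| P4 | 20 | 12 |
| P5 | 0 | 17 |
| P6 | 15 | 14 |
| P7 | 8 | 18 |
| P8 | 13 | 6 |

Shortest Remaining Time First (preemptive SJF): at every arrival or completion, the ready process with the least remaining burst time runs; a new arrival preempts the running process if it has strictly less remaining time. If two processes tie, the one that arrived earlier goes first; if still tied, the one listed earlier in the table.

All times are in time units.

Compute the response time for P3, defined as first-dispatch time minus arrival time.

Timeline: | P5 0-9 | P1 9-10 | P2 10-13 | P8 13-19 | P5 19-27 | P3 27-37 | P4 37-49 | P6 49-63 | P7 63-81 |
Completion: P1=10  P2=13  P3=37  P4=49  P5=27  P6=63  P7=81  P8=19
Turnaround (C−A): P1=1  P2=4  P3=30  P4=29  P5=27  P6=48  P7=73  P8=6
Response(P3) = first start − arrival = 27 − 7 = 20

20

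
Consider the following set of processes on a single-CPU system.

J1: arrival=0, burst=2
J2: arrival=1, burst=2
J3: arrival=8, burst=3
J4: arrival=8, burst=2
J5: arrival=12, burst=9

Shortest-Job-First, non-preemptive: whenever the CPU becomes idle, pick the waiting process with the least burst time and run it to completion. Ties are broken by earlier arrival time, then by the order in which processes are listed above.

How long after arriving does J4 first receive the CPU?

0

Schedule: | J1 0-2 | J2 2-4 | idle 4-8 | J4 8-10 | J3 10-13 | J5 13-22 |
Completion: J1=2  J2=4  J3=13  J4=10  J5=22
Turnaround (C−A): J1=2  J2=3  J3=5  J4=2  J5=10
Response(J4) = first start − arrival = 8 − 8 = 0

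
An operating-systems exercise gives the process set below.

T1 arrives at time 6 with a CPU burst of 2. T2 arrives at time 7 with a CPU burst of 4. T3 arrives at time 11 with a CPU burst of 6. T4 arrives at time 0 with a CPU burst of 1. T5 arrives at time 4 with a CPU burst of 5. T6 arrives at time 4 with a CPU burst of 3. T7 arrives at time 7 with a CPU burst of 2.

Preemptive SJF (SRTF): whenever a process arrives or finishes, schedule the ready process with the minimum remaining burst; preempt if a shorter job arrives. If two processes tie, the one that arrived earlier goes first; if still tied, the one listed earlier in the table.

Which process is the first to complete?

T4

Gantt: | T4 0-1 | idle 1-4 | T6 4-7 | T1 7-9 | T7 9-11 | T2 11-15 | T5 15-20 | T3 20-26 |
Completion: T1=9  T2=15  T3=26  T4=1  T5=20  T6=7  T7=11
Finish order: T4 → T6 → T1 → T7 → T2 → T5 → T3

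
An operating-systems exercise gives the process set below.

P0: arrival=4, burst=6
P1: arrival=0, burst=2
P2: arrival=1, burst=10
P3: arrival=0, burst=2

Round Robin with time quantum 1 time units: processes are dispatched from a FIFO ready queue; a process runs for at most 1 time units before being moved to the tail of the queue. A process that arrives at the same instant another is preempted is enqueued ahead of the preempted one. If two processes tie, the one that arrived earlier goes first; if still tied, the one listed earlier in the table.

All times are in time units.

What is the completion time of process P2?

Schedule: | P1 0-1 | P3 1-2 | P2 2-3 | P1 3-4 | P3 4-5 | P2 5-6 | P0 6-7 | P2 7-8 | P0 8-9 | P2 9-10 | P0 10-11 | P2 11-12 | P0 12-13 | P2 13-14 | P0 14-15 | P2 15-16 | P0 16-17 | P2 17-20 |
Completion: P0=17  P1=4  P2=20  P3=5
Turnaround (C−A): P0=13  P1=4  P2=19  P3=5

20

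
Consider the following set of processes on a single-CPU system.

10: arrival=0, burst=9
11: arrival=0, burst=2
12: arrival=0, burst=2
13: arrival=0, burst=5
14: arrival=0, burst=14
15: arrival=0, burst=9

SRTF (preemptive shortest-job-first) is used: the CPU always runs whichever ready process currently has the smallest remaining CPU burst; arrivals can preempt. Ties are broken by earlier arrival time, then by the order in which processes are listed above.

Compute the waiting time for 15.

Schedule: | 11 0-2 | 12 2-4 | 13 4-9 | 10 9-18 | 15 18-27 | 14 27-41 |
Completion: 10=18  11=2  12=4  13=9  14=41  15=27
Turnaround (C−A): 10=18  11=2  12=4  13=9  14=41  15=27
Waiting(15) = turnaround − burst = 27 − 9 = 18

18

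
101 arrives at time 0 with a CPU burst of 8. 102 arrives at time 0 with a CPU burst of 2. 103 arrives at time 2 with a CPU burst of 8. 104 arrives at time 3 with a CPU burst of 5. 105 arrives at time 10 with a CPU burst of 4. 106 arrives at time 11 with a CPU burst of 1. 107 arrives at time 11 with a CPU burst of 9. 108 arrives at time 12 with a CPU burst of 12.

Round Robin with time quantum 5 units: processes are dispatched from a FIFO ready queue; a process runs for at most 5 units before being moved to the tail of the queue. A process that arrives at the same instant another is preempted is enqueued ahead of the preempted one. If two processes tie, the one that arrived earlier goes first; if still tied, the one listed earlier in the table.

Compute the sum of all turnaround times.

Gantt: | 101 0-5 | 102 5-7 | 103 7-12 | 104 12-17 | 101 17-20 | 105 20-24 | 106 24-25 | 107 25-30 | 108 30-35 | 103 35-38 | 107 38-42 | 108 42-49 |
Completion: 101=20  102=7  103=38  104=17  105=24  106=25  107=42  108=49
Turnaround (C−A): 101=20  102=7  103=36  104=14  105=14  106=14  107=31  108=37
Turnaround = completion − arrival: 101=20, 102=7, 103=36, 104=14, 105=14, 106=14, 107=31, 108=37
Total turnaround = 20 + 7 + 36 + 14 + 14 + 14 + 31 + 37 = 173

173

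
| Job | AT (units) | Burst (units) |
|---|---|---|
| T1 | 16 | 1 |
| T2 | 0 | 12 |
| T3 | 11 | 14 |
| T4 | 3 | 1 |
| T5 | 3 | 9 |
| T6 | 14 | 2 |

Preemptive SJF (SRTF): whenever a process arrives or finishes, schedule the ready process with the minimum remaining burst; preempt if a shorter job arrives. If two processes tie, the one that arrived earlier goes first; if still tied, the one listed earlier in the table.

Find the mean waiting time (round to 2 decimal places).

4.67

Timeline: | T2 0-3 | T4 3-4 | T2 4-13 | T5 13-14 | T6 14-16 | T1 16-17 | T5 17-25 | T3 25-39 |
Completion: T1=17  T2=13  T3=39  T4=4  T5=25  T6=16
Turnaround (C−A): T1=1  T2=13  T3=28  T4=1  T5=22  T6=2
Waiting times: T1=0, T2=1, T3=14, T4=0, T5=13, T6=0
Average waiting = (0+1+14+0+13+0) / 6 = 28/6 = 4.67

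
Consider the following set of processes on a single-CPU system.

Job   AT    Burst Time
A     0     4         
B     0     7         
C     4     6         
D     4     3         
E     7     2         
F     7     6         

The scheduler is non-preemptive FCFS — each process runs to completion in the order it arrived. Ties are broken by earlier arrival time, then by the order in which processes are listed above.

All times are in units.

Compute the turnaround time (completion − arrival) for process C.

Timeline: | A 0-4 | B 4-11 | C 11-17 | D 17-20 | E 20-22 | F 22-28 |
Completion: A=4  B=11  C=17  D=20  E=22  F=28
Turnaround (C−A): A=4  B=11  C=13  D=16  E=15  F=21
Turnaround(C) = completion − arrival = 17 − 4 = 13

13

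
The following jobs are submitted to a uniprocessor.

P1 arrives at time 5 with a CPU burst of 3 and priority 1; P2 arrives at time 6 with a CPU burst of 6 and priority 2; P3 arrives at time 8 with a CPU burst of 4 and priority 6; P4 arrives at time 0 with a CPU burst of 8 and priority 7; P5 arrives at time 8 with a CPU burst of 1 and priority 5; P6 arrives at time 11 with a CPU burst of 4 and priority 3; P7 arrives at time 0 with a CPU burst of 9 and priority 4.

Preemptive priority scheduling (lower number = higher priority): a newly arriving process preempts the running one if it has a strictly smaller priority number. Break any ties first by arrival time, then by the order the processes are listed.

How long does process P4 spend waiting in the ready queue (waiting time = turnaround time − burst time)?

27

Gantt: | P7 0-5 | P1 5-8 | P2 8-14 | P6 14-18 | P7 18-22 | P5 22-23 | P3 23-27 | P4 27-35 |
Completion: P1=8  P2=14  P3=27  P4=35  P5=23  P6=18  P7=22
Turnaround (C−A): P1=3  P2=8  P3=19  P4=35  P5=15  P6=7  P7=22
Waiting(P4) = turnaround − burst = 35 − 8 = 27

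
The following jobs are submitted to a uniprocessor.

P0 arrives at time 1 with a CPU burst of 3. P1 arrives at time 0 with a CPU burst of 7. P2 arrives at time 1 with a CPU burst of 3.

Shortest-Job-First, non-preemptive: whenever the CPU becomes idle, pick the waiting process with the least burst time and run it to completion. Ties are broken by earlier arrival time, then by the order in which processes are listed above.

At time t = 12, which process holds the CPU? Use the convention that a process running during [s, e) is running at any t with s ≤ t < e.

Schedule: | P1 0-7 | P0 7-10 | P2 10-13 |
Completion: P0=10  P1=7  P2=13

P2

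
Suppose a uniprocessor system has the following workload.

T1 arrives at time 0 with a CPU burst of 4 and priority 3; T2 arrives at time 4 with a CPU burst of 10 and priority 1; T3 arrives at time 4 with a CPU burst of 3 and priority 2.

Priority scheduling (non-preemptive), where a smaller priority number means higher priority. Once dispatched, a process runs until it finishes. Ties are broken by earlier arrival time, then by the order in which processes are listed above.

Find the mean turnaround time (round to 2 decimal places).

Schedule: | T1 0-4 | T2 4-14 | T3 14-17 |
Completion: T1=4  T2=14  T3=17
Turnaround (C−A): T1=4  T2=10  T3=13
Turnaround times: T1=4, T2=10, T3=13
Average turnaround = (4+10+13) / 3 = 27/3 = 9.00

9.00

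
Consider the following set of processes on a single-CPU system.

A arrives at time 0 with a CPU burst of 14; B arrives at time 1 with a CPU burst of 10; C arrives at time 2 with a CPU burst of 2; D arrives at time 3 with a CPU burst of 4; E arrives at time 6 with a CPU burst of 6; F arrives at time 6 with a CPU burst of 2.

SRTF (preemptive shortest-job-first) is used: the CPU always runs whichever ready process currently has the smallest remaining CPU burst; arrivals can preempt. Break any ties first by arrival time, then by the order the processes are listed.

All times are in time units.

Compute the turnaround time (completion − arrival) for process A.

Schedule: | A 0-1 | B 1-2 | C 2-4 | D 4-8 | F 8-10 | E 10-16 | B 16-25 | A 25-38 |
Completion: A=38  B=25  C=4  D=8  E=16  F=10
Turnaround (C−A): A=38  B=24  C=2  D=5  E=10  F=4
Turnaround(A) = completion − arrival = 38 − 0 = 38

38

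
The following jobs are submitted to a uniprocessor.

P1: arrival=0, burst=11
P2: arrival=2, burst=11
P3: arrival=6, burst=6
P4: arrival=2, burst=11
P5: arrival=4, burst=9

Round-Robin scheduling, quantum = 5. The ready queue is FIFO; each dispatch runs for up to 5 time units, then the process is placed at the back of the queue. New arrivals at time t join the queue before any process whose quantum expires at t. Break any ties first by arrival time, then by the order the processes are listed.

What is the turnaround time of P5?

40

Schedule: | P1 0-5 | P2 5-10 | P4 10-15 | P5 15-20 | P1 20-25 | P3 25-30 | P2 30-35 | P4 35-40 | P5 40-44 | P1 44-45 | P3 45-46 | P2 46-47 | P4 47-48 |
Completion: P1=45  P2=47  P3=46  P4=48  P5=44
Turnaround(P5) = completion − arrival = 44 − 4 = 40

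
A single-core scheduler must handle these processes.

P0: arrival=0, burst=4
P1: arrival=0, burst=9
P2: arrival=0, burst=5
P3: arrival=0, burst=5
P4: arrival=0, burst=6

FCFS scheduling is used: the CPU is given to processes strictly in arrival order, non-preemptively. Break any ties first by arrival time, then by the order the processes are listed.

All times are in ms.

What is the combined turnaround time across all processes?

87

Timeline: | P0 0-4 | P1 4-13 | P2 13-18 | P3 18-23 | P4 23-29 |
Completion: P0=4  P1=13  P2=18  P3=23  P4=29
Turnaround (C−A): P0=4  P1=13  P2=18  P3=23  P4=29
Turnaround = completion − arrival: P0=4, P1=13, P2=18, P3=23, P4=29
Total turnaround = 4 + 13 + 18 + 23 + 29 = 87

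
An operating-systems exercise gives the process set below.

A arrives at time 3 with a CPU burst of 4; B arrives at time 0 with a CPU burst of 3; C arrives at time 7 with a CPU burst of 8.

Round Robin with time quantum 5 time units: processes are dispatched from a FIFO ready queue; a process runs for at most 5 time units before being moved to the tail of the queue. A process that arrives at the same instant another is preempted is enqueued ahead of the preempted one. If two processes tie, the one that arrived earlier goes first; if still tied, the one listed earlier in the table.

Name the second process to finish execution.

Timeline: | B 0-3 | A 3-7 | C 7-15 |
Completion: A=7  B=3  C=15
Turnaround (C−A): A=4  B=3  C=8
Finish order: B → A → C

A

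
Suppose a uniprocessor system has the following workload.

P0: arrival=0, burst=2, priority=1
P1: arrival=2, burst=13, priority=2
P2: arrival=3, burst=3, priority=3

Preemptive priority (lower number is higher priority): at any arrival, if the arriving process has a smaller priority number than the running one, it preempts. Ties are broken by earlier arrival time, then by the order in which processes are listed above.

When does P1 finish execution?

15

Schedule: | P0 0-2 | P1 2-15 | P2 15-18 |
Completion: P0=2  P1=15  P2=18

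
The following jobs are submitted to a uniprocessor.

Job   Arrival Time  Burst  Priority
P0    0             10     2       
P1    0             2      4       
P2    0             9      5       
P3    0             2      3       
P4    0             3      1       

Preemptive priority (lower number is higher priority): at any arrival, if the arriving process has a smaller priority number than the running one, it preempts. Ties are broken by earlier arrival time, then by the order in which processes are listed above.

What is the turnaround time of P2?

26

Schedule: | P4 0-3 | P0 3-13 | P3 13-15 | P1 15-17 | P2 17-26 |
Completion: P0=13  P1=17  P2=26  P3=15  P4=3
Turnaround(P2) = completion − arrival = 26 − 0 = 26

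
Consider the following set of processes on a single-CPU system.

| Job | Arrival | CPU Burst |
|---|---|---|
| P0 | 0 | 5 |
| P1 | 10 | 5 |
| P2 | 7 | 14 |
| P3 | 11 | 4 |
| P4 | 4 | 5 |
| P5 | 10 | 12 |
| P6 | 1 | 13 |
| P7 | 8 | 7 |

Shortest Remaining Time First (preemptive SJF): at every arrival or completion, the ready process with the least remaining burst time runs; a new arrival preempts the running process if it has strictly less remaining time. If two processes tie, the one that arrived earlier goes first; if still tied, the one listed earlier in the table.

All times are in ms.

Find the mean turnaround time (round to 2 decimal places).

Gantt: | P0 0-5 | P4 5-10 | P1 10-15 | P3 15-19 | P7 19-26 | P5 26-38 | P6 38-51 | P2 51-65 |
Completion: P0=5  P1=15  P2=65  P3=19  P4=10  P5=38  P6=51  P7=26
Turnaround (C−A): P0=5  P1=5  P2=58  P3=8  P4=6  P5=28  P6=50  P7=18
Turnaround times: P0=5, P1=5, P2=58, P3=8, P4=6, P5=28, P6=50, P7=18
Average turnaround = (5+5+58+8+6+28+50+18) / 8 = 178/8 = 22.25

22.25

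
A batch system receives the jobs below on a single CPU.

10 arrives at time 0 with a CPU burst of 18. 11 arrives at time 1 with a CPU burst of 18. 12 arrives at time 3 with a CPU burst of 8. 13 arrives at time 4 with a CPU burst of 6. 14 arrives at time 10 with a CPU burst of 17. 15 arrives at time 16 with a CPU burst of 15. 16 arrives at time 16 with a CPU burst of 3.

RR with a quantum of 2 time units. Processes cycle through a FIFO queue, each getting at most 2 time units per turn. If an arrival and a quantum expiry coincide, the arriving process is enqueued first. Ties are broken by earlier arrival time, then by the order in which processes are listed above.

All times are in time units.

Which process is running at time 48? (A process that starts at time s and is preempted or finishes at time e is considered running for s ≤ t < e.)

10

Gantt: | 10 0-2 | 11 2-4 | 10 4-6 | 12 6-8 | 13 8-10 | 11 10-12 | 10 12-14 | 12 14-16 | 14 16-18 | 13 18-20 | 11 20-22 | 10 22-24 | 15 24-26 | 16 26-28 | 12 28-30 | 14 30-32 | 13 32-34 | 11 34-36 | 10 36-38 | 15 38-40 | 16 40-41 | 12 41-43 | 14 43-45 | 11 45-47 | 10 47-49 | 15 49-51 | 14 51-53 | 11 53-55 | 10 55-57 | 15 57-59 | 14 59-61 | 11 61-63 | 10 63-65 | 15 65-67 | 14 67-69 | 11 69-71 | 10 71-73 | 15 73-75 | 14 75-77 | 11 77-79 | 15 79-81 | 14 81-83 | 15 83-84 | 14 84-85 |
Completion: 10=73  11=79  12=43  13=34  14=85  15=84  16=41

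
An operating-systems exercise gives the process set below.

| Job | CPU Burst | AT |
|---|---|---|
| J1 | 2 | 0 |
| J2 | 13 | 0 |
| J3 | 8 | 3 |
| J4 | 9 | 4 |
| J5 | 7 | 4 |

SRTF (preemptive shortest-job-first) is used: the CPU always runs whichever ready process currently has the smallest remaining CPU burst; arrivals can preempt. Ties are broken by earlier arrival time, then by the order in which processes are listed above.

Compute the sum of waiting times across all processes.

47

Timeline: | J1 0-2 | J2 2-3 | J3 3-11 | J5 11-18 | J4 18-27 | J2 27-39 |
Completion: J1=2  J2=39  J3=11  J4=27  J5=18
Turnaround (C−A): J1=2  J2=39  J3=8  J4=23  J5=14
Waiting = turnaround − burst: J1=0, J2=26, J3=0, J4=14, J5=7
Total waiting = 0 + 26 + 0 + 14 + 7 = 47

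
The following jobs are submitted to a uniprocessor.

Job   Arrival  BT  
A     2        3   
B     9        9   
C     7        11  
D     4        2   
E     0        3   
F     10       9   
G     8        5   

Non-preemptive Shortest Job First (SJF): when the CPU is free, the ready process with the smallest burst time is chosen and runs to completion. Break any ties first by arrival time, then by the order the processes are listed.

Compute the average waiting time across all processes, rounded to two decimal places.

6.14

Schedule: | E 0-3 | A 3-6 | D 6-8 | G 8-13 | B 13-22 | F 22-31 | C 31-42 |
Completion: A=6  B=22  C=42  D=8  E=3  F=31  G=13
Turnaround (C−A): A=4  B=13  C=35  D=4  E=3  F=21  G=5
Waiting times: A=1, B=4, C=24, D=2, E=0, F=12, G=0
Average waiting = (1+4+24+2+0+12+0) / 7 = 43/7 = 6.14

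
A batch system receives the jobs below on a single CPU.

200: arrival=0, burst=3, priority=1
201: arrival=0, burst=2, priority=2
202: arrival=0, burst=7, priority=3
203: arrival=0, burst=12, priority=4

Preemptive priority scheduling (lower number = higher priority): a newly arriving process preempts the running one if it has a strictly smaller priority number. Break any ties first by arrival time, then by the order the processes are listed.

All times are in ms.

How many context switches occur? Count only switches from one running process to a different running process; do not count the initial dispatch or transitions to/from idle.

Timeline: | 200 0-3 | 201 3-5 | 202 5-12 | 203 12-24 |
Completion: 200=3  201=5  202=12  203=24
Turnaround (C−A): 200=3  201=5  202=12  203=24

3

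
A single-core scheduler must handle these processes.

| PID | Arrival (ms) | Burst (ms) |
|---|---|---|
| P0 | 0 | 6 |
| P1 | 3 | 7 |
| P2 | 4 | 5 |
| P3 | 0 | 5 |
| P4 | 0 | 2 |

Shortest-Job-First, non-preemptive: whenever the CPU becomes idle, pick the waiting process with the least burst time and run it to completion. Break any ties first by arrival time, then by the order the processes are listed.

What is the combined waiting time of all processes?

32

Schedule: | P4 0-2 | P3 2-7 | P2 7-12 | P0 12-18 | P1 18-25 |
Completion: P0=18  P1=25  P2=12  P3=7  P4=2
Turnaround (C−A): P0=18  P1=22  P2=8  P3=7  P4=2
Waiting = turnaround − burst: P0=12, P1=15, P2=3, P3=2, P4=0
Total waiting = 12 + 15 + 3 + 2 + 0 = 32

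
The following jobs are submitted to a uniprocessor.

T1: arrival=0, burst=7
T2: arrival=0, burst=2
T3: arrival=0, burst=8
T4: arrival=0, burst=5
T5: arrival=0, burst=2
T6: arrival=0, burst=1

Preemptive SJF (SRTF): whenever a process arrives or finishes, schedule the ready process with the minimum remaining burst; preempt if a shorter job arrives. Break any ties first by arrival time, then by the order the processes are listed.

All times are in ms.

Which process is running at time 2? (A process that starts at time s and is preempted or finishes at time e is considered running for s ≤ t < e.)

Gantt: | T6 0-1 | T2 1-3 | T5 3-5 | T4 5-10 | T1 10-17 | T3 17-25 |
Completion: T1=17  T2=3  T3=25  T4=10  T5=5  T6=1
Turnaround (C−A): T1=17  T2=3  T3=25  T4=10  T5=5  T6=1

T2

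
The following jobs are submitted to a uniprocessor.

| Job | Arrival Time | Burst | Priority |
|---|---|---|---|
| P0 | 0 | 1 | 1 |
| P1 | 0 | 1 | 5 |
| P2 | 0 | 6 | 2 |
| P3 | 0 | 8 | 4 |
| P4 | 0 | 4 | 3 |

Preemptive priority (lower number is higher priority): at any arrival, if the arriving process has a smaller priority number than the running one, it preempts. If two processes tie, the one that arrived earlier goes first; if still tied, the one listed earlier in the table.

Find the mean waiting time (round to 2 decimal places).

Schedule: | P0 0-1 | P2 1-7 | P4 7-11 | P3 11-19 | P1 19-20 |
Completion: P0=1  P1=20  P2=7  P3=19  P4=11
Turnaround (C−A): P0=1  P1=20  P2=7  P3=19  P4=11
Waiting times: P0=0, P1=19, P2=1, P3=11, P4=7
Average waiting = (0+19+1+11+7) / 5 = 38/5 = 7.60

7.60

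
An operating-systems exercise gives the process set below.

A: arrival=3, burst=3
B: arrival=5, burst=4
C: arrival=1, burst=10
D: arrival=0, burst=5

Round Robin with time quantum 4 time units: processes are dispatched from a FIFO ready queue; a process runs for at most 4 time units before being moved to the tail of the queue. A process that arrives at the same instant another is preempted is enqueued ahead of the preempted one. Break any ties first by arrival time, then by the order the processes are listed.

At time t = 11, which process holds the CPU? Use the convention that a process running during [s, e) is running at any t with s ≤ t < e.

Schedule: | D 0-4 | C 4-8 | A 8-11 | D 11-12 | B 12-16 | C 16-22 |
Completion: A=11  B=16  C=22  D=12

D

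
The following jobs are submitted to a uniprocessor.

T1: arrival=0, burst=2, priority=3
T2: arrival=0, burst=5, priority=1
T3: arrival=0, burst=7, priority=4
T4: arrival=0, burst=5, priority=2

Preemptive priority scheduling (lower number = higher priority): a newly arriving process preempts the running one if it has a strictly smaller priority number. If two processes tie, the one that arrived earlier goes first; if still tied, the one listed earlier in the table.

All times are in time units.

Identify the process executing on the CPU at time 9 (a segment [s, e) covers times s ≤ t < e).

Schedule: | T2 0-5 | T4 5-10 | T1 10-12 | T3 12-19 |
Completion: T1=12  T2=5  T3=19  T4=10
Turnaround (C−A): T1=12  T2=5  T3=19  T4=10

T4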